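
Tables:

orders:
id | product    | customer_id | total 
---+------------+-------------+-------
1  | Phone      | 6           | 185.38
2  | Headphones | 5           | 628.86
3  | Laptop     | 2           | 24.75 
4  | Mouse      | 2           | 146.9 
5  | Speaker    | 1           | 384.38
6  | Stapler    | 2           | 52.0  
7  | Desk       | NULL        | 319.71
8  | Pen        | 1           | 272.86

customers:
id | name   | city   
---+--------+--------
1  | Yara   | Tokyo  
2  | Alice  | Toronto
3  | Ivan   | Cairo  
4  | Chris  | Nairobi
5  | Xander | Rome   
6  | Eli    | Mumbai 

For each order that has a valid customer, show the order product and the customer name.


INNER JOIN keeps only orders rows whose customer_id matches an id in customers. Walk through each order:
  - order 1 (Phone): customer_id=6 -> matches Eli
  - order 2 (Headphones): customer_id=5 -> matches Xander
  - order 3 (Laptop): customer_id=2 -> matches Alice
  - order 4 (Mouse): customer_id=2 -> matches Alice
  - order 5 (Speaker): customer_id=1 -> matches Yara
  - order 6 (Stapler): customer_id=2 -> matches Alice
  - order 7 (Desk): customer_id=NULL, no match -> dropped
  - order 8 (Pen): customer_id=1 -> matches Yara
So 1 of 8 rows is dropped.

SQL:
SELECT a.product, b.name AS customer
FROM orders a
INNER JOIN customers b ON a.customer_id = b.id

Result:
product    | customer
-----------+---------
Phone      | Eli     
Headphones | Xander  
Laptop     | Alice   
Mouse      | Alice   
Speaker    | Yara    
Stapler    | Alice   
Pen        | Yara    


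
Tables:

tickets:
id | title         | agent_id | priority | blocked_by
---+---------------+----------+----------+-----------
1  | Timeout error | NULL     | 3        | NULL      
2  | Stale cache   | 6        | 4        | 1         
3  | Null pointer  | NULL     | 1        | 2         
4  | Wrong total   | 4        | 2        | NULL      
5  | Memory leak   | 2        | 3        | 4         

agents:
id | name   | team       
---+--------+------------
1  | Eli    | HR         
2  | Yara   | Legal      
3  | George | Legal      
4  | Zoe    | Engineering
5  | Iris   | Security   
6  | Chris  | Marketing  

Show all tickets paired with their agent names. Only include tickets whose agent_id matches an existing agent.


INNER JOIN keeps only tickets rows whose agent_id matches an id in agents. Walk through each ticket:
  - ticket 1 (Timeout error): agent_id=NULL, no match -> dropped
  - ticket 2 (Stale cache): agent_id=6 -> matches Chris
  - ticket 3 (Null pointer): agent_id=NULL, no match -> dropped
  - ticket 4 (Wrong total): agent_id=4 -> matches Zoe
  - ticket 5 (Memory leak): agent_id=2 -> matches Yara
So 2 of 5 rows are dropped.

SQL:
SELECT a.title, b.name AS agent
FROM tickets a
INNER JOIN agents b ON a.agent_id = b.id

Result:
title       | agent
------------+------
Stale cache | Chris
Wrong total | Zoe  
Memory leak | Yara 


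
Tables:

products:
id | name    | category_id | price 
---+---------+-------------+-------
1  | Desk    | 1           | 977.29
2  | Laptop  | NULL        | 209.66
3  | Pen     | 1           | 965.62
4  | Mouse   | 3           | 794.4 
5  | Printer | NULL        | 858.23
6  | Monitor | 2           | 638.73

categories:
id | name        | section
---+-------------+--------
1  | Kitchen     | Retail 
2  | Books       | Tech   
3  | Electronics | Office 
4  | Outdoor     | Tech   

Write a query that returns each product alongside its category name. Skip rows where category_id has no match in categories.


INNER JOIN keeps only products rows whose category_id matches an id in categories. Walk through each product:
  - product 1 (Desk): category_id=1 -> matches Kitchen
  - product 2 (Laptop): category_id=NULL, no match -> dropped
  - product 3 (Pen): category_id=1 -> matches Kitchen
  - product 4 (Mouse): category_id=3 -> matches Electronics
  - product 5 (Printer): category_id=NULL, no match -> dropped
  - product 6 (Monitor): category_id=2 -> matches Books
So 2 of 6 rows are dropped.

SQL:
SELECT a.name, b.name AS category
FROM products a
INNER JOIN categories b ON a.category_id = b.id

Result:
name    | category   
--------+------------
Desk    | Kitchen    
Pen     | Kitchen    
Mouse   | Electronics
Monitor | Books      


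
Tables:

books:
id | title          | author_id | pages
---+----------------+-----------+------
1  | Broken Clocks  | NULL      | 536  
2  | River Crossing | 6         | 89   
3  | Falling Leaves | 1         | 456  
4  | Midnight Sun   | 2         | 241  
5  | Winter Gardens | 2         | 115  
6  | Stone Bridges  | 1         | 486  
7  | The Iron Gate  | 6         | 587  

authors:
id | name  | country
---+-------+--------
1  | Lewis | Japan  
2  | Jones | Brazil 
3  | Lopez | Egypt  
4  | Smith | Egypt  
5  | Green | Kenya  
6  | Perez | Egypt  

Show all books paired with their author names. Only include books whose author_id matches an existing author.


INNER JOIN keeps only books rows whose author_id matches an id in authors. Walk through each book:
  - book 1 (Broken Clocks): author_id=NULL, no match -> dropped
  - book 2 (River Crossing): author_id=6 -> matches Perez
  - book 3 (Falling Leaves): author_id=1 -> matches Lewis
  - book 4 (Midnight Sun): author_id=2 -> matches Jones
  - book 5 (Winter Gardens): author_id=2 -> matches Jones
  - book 6 (Stone Bridges): author_id=1 -> matches Lewis
  - book 7 (The Iron Gate): author_id=6 -> matches Perez
So 1 of 7 rows is dropped.

SQL:
SELECT a.title, b.name AS author
FROM books a
INNER JOIN authors b ON a.author_id = b.id

Result:
title          | author
---------------+-------
River Crossing | Perez 
Falling Leaves | Lewis 
Midnight Sun   | Jones 
Winter Gardens | Jones 
Stone Bridges  | Lewis 
The Iron Gate  | Perez 


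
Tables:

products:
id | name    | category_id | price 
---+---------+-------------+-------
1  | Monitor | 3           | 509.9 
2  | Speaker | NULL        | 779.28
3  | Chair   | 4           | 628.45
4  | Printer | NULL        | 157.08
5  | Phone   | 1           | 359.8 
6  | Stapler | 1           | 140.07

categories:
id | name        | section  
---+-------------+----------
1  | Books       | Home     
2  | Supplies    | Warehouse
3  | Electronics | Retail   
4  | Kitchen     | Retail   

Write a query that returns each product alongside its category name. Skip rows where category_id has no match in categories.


INNER JOIN keeps only products rows whose category_id matches an id in categories. Walk through each product:
  - product 1 (Monitor): category_id=3 -> matches Electronics
  - product 2 (Speaker): category_id=NULL, no match -> dropped
  - product 3 (Chair): category_id=4 -> matches Kitchen
  - product 4 (Printer): category_id=NULL, no match -> dropped
  - product 5 (Phone): category_id=1 -> matches Books
  - product 6 (Stapler): category_id=1 -> matches Books
So 2 of 6 rows are dropped.

SQL:
SELECT a.name, b.name AS category
FROM products a
INNER JOIN categories b ON a.category_id = b.id

Result:
name    | category   
--------+------------
Monitor | Electronics
Chair   | Kitchen    
Phone   | Books      
Stapler | Books      


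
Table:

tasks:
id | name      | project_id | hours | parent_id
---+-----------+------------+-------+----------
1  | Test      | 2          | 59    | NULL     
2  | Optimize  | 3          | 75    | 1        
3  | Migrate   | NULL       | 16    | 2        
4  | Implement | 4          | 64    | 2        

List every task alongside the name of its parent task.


This is a self-join: tasks is joined to a second copy of itself, matching each row's parent_id to another row's id. Use LEFT JOIN so rows with parent_id=NULL are kept.
  - task 1 (Test): parent_id=NULL -> NULL
  - task 2 (Optimize): parent_id=1 -> Test
  - task 3 (Migrate): parent_id=2 -> Optimize
  - task 4 (Implement): parent_id=2 -> Optimize

SQL:
SELECT a.name AS item, b.name AS parent
FROM tasks a
LEFT JOIN tasks b ON a.parent_id = b.id

Result:
item      | parent  
----------+---------
Test      | NULL    
Optimize  | Test    
Migrate   | Optimize
Implement | Optimize


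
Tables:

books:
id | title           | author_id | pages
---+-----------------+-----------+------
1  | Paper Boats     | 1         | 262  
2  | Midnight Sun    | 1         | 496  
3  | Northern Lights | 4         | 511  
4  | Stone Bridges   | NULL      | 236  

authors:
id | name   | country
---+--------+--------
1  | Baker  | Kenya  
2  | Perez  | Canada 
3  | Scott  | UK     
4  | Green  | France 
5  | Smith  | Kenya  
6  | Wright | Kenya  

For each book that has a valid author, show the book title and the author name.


INNER JOIN keeps only books rows whose author_id matches an id in authors. Walk through each book:
  - book 1 (Paper Boats): author_id=1 -> matches Baker
  - book 2 (Midnight Sun): author_id=1 -> matches Baker
  - book 3 (Northern Lights): author_id=4 -> matches Green
  - book 4 (Stone Bridges): author_id=NULL, no match -> dropped
So 1 of 4 rows is dropped.

SQL:
SELECT a.title, b.name AS author
FROM books a
INNER JOIN authors b ON a.author_id = b.id

Result:
title           | author
----------------+-------
Paper Boats     | Baker 
Midnight Sun    | Baker 
Northern Lights | Green 


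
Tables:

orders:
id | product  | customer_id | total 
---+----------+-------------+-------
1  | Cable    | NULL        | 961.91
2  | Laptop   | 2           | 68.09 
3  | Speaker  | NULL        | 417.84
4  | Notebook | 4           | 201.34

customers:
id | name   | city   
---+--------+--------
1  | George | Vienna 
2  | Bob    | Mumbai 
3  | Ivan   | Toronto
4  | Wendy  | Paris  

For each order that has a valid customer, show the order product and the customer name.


INNER JOIN keeps only orders rows whose customer_id matches an id in customers. Walk through each order:
  - order 1 (Cable): customer_id=NULL, no match -> dropped
  - order 2 (Laptop): customer_id=2 -> matches Bob
  - order 3 (Speaker): customer_id=NULL, no match -> dropped
  - order 4 (Notebook): customer_id=4 -> matches Wendy
So 2 of 4 rows are dropped.

SQL:
SELECT a.product, b.name AS customer
FROM orders a
INNER JOIN customers b ON a.customer_id = b.id

Result:
product  | customer
---------+---------
Laptop   | Bob     
Notebook | Wendy   


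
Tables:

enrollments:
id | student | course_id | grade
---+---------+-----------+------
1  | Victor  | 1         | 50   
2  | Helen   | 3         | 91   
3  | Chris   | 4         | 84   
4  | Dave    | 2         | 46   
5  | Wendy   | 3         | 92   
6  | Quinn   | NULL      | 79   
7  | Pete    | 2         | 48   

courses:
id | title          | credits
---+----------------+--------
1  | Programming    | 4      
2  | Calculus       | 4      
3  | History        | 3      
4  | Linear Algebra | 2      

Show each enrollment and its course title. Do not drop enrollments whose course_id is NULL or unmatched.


LEFT JOIN keeps every row from enrollments (the left table); where course_id has no match in courses, the course columns become NULL. Walk through each enrollment:
  - enrollment 1 (Victor): course_id=1 -> matches Programming
  - enrollment 2 (Helen): course_id=3 -> matches History
  - enrollment 3 (Chris): course_id=4 -> matches Linear Algebra
  - enrollment 4 (Dave): course_id=2 -> matches Calculus
  - enrollment 5 (Wendy): course_id=3 -> matches History
  - enrollment 6 (Quinn): course_id=NULL, no match -> kept with NULL
  - enrollment 7 (Pete): course_id=2 -> matches Calculus
All 7 rows appear; 1 has NULL course.

SQL:
SELECT a.student, b.title AS course
FROM enrollments a
LEFT JOIN courses b ON a.course_id = b.id

Result:
student | course        
--------+---------------
Victor  | Programming   
Helen   | History       
Chris   | Linear Algebra
Dave    | Calculus      
Wendy   | History       
Quinn   | NULL          
Pete    | Calculus      


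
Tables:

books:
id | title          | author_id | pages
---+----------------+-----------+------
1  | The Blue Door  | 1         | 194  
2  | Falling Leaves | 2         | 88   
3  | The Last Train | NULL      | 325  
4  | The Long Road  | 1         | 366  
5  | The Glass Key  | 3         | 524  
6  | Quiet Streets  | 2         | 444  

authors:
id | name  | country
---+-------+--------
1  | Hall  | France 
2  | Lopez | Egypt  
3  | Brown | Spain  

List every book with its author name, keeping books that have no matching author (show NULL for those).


LEFT JOIN keeps every row from books (the left table); where author_id has no match in authors, the author columns become NULL. Walk through each book:
  - book 1 (The Blue Door): author_id=1 -> matches Hall
  - book 2 (Falling Leaves): author_id=2 -> matches Lopez
  - book 3 (The Last Train): author_id=NULL, no match -> kept with NULL
  - book 4 (The Long Road): author_id=1 -> matches Hall
  - book 5 (The Glass Key): author_id=3 -> matches Brown
  - book 6 (Quiet Streets): author_id=2 -> matches Lopez
All 6 rows appear; 1 has NULL author.

SQL:
SELECT a.title, b.name AS author
FROM books a
LEFT JOIN authors b ON a.author_id = b.id

Result:
title          | author
---------------+-------
The Blue Door  | Hall  
Falling Leaves | Lopez 
The Last Train | NULL  
The Long Road  | Hall  
The Glass Key  | Brown 
Quiet Streets  | Lopez 


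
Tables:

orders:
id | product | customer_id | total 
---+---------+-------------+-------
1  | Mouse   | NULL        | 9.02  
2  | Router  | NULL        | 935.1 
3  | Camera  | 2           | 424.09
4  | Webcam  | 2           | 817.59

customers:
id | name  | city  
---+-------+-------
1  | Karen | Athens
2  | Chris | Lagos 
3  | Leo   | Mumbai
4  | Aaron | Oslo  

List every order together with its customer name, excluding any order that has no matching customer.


INNER JOIN keeps only orders rows whose customer_id matches an id in customers. Walk through each order:
  - order 1 (Mouse): customer_id=NULL, no match -> dropped
  - order 2 (Router): customer_id=NULL, no match -> dropped
  - order 3 (Camera): customer_id=2 -> matches Chris
  - order 4 (Webcam): customer_id=2 -> matches Chris
So 2 of 4 rows are dropped.

SQL:
SELECT a.product, b.name AS customer
FROM orders a
INNER JOIN customers b ON a.customer_id = b.id

Result:
product | customer
--------+---------
Camera  | Chris   
Webcam  | Chris   


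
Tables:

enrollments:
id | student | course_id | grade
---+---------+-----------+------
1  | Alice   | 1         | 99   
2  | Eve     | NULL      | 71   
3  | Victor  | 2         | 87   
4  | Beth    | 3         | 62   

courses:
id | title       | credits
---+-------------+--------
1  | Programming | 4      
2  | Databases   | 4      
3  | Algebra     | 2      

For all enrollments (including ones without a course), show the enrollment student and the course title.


LEFT JOIN keeps every row from enrollments (the left table); where course_id has no match in courses, the course columns become NULL. Walk through each enrollment:
  - enrollment 1 (Alice): course_id=1 -> matches Programming
  - enrollment 2 (Eve): course_id=NULL, no match -> kept with NULL
  - enrollment 3 (Victor): course_id=2 -> matches Databases
  - enrollment 4 (Beth): course_id=3 -> matches Algebra
All 4 rows appear; 1 has NULL course.

SQL:
SELECT a.student, b.title AS course
FROM enrollments a
LEFT JOIN courses b ON a.course_id = b.id

Result:
student | course     
--------+------------
Alice   | Programming
Eve     | NULL       
Victor  | Databases  
Beth    | Algebra    


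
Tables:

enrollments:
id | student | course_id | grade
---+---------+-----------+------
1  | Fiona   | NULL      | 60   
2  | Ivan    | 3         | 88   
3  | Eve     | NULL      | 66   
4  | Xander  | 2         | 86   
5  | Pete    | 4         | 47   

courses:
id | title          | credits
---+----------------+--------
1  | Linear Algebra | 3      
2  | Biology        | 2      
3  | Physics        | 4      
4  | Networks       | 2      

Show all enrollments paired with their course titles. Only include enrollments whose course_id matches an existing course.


INNER JOIN keeps only enrollments rows whose course_id matches an id in courses. Walk through each enrollment:
  - enrollment 1 (Fiona): course_id=NULL, no match -> dropped
  - enrollment 2 (Ivan): course_id=3 -> matches Physics
  - enrollment 3 (Eve): course_id=NULL, no match -> dropped
  - enrollment 4 (Xander): course_id=2 -> matches Biology
  - enrollment 5 (Pete): course_id=4 -> matches Networks
So 2 of 5 rows are dropped.

SQL:
SELECT a.student, b.title AS course
FROM enrollments a
INNER JOIN courses b ON a.course_id = b.id

Result:
student | course  
--------+---------
Ivan    | Physics 
Xander  | Biology 
Pete    | Networks


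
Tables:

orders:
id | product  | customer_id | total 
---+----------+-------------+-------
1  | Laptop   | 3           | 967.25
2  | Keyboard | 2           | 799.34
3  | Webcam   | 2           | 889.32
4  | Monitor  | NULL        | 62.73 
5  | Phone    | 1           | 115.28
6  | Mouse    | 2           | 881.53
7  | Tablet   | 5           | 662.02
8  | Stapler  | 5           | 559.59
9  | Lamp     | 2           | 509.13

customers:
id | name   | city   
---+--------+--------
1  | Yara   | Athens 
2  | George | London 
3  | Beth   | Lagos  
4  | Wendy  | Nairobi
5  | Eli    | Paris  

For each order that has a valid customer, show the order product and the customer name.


INNER JOIN keeps only orders rows whose customer_id matches an id in customers. Walk through each order:
  - order 1 (Laptop): customer_id=3 -> matches Beth
  - order 2 (Keyboard): customer_id=2 -> matches George
  - order 3 (Webcam): customer_id=2 -> matches George
  - order 4 (Monitor): customer_id=NULL, no match -> dropped
  - order 5 (Phone): customer_id=1 -> matches Yara
  - order 6 (Mouse): customer_id=2 -> matches George
  - order 7 (Tablet): customer_id=5 -> matches Eli
  - order 8 (Stapler): customer_id=5 -> matches Eli
  - order 9 (Lamp): customer_id=2 -> matches George
So 1 of 9 rows is dropped.

SQL:
SELECT a.product, b.name AS customer
FROM orders a
INNER JOIN customers b ON a.customer_id = b.id

Result:
product  | customer
---------+---------
Laptop   | Beth    
Keyboard | George  
Webcam   | George  
Phone    | Yara    
Mouse    | George  
Tablet   | Eli     
Stapler  | Eli     
Lamp     | George  


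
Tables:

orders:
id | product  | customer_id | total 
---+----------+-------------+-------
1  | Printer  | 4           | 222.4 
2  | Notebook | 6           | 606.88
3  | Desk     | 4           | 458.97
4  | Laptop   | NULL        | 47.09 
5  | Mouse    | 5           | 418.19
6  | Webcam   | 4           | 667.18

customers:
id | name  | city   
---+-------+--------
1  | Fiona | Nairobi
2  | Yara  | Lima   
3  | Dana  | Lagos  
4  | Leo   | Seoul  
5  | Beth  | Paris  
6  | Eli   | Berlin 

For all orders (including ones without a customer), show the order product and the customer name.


LEFT JOIN keeps every row from orders (the left table); where customer_id has no match in customers, the customer columns become NULL. Walk through each order:
  - order 1 (Printer): customer_id=4 -> matches Leo
  - order 2 (Notebook): customer_id=6 -> matches Eli
  - order 3 (Desk): customer_id=4 -> matches Leo
  - order 4 (Laptop): customer_id=NULL, no match -> kept with NULL
  - order 5 (Mouse): customer_id=5 -> matches Beth
  - order 6 (Webcam): customer_id=4 -> matches Leo
All 6 rows appear; 1 has NULL customer.

SQL:
SELECT a.product, b.name AS customer
FROM orders a
LEFT JOIN customers b ON a.customer_id = b.id

Result:
product  | customer
---------+---------
Printer  | Leo     
Notebook | Eli     
Desk     | Leo     
Laptop   | NULL    
Mouse    | Beth    
Webcam   | Leo     


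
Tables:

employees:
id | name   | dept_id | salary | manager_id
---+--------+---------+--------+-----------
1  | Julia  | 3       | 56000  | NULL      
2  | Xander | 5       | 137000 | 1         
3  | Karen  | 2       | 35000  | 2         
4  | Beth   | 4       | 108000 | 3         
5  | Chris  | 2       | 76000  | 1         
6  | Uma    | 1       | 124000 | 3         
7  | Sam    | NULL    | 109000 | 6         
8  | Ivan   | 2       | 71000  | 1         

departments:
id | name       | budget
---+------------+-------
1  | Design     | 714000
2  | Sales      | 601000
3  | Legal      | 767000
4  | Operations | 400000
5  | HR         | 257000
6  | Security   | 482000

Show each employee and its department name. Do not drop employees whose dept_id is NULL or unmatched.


LEFT JOIN keeps every row from employees (the left table); where dept_id has no match in departments, the department columns become NULL. Walk through each employee:
  - employee 1 (Julia): dept_id=3 -> matches Legal
  - employee 2 (Xander): dept_id=5 -> matches HR
  - employee 3 (Karen): dept_id=2 -> matches Sales
  - employee 4 (Beth): dept_id=4 -> matches Operations
  - employee 5 (Chris): dept_id=2 -> matches Sales
  - employee 6 (Uma): dept_id=1 -> matches Design
  - employee 7 (Sam): dept_id=NULL, no match -> kept with NULL
  - employee 8 (Ivan): dept_id=2 -> matches Sales
All 8 rows appear; 1 has NULL department.

SQL:
SELECT a.name, b.name AS department
FROM employees a
LEFT JOIN departments b ON a.dept_id = b.id

Result:
name   | department
-------+-----------
Julia  | Legal     
Xander | HR        
Karen  | Sales     
Beth   | Operations
Chris  | Sales     
Uma    | Design    
Sam    | NULL      
Ivan   | Sales     


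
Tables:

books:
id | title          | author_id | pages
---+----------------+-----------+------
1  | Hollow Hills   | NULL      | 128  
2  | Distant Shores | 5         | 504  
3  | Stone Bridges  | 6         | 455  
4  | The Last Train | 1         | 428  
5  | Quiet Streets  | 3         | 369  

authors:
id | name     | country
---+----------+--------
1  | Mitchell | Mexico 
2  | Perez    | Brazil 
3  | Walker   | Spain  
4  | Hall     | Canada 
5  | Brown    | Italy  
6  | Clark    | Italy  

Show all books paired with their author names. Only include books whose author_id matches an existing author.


INNER JOIN keeps only books rows whose author_id matches an id in authors. Walk through each book:
  - book 1 (Hollow Hills): author_id=NULL, no match -> dropped
  - book 2 (Distant Shores): author_id=5 -> matches Brown
  - book 3 (Stone Bridges): author_id=6 -> matches Clark
  - book 4 (The Last Train): author_id=1 -> matches Mitchell
  - book 5 (Quiet Streets): author_id=3 -> matches Walker
So 1 of 5 rows is dropped.

SQL:
SELECT a.title, b.name AS author
FROM books a
INNER JOIN authors b ON a.author_id = b.id

Result:
title          | author  
---------------+---------
Distant Shores | Brown   
Stone Bridges  | Clark   
The Last Train | Mitchell
Quiet Streets  | Walker  


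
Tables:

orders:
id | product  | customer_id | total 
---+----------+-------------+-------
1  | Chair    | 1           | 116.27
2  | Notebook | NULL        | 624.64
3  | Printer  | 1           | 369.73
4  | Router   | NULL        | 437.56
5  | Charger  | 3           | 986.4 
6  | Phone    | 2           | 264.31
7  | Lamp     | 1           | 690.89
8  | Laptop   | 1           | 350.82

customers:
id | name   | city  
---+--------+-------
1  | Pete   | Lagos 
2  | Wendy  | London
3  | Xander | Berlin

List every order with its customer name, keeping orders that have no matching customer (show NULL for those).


LEFT JOIN keeps every row from orders (the left table); where customer_id has no match in customers, the customer columns become NULL. Walk through each order:
  - order 1 (Chair): customer_id=1 -> matches Pete
  - order 2 (Notebook): customer_id=NULL, no match -> kept with NULL
  - order 3 (Printer): customer_id=1 -> matches Pete
  - order 4 (Router): customer_id=NULL, no match -> kept with NULL
  - order 5 (Charger): customer_id=3 -> matches Xander
  - order 6 (Phone): customer_id=2 -> matches Wendy
  - order 7 (Lamp): customer_id=1 -> matches Pete
  - order 8 (Laptop): customer_id=1 -> matches Pete
All 8 rows appear; 2 have NULL customer.

SQL:
SELECT a.product, b.name AS customer
FROM orders a
LEFT JOIN customers b ON a.customer_id = b.id

Result:
product  | customer
---------+---------
Chair    | Pete    
Notebook | NULL    
Printer  | Pete    
Router   | NULL    
Charger  | Xander  
Phone    | Wendy   
Lamp     | Pete    
Laptop   | Pete    


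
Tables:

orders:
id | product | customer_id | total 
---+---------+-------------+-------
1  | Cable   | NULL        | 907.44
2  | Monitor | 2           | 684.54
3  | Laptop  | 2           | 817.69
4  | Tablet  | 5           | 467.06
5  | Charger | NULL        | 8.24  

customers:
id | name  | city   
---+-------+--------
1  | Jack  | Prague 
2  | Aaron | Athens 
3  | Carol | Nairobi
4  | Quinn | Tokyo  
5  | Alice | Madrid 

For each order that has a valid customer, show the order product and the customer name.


INNER JOIN keeps only orders rows whose customer_id matches an id in customers. Walk through each order:
  - order 1 (Cable): customer_id=NULL, no match -> dropped
  - order 2 (Monitor): customer_id=2 -> matches Aaron
  - order 3 (Laptop): customer_id=2 -> matches Aaron
  - order 4 (Tablet): customer_id=5 -> matches Alice
  - order 5 (Charger): customer_id=NULL, no match -> dropped
So 2 of 5 rows are dropped.

SQL:
SELECT a.product, b.name AS customer
FROM orders a
INNER JOIN customers b ON a.customer_id = b.id

Result:
product | customer
--------+---------
Monitor | Aaron   
Laptop  | Aaron   
Tablet  | Alice   


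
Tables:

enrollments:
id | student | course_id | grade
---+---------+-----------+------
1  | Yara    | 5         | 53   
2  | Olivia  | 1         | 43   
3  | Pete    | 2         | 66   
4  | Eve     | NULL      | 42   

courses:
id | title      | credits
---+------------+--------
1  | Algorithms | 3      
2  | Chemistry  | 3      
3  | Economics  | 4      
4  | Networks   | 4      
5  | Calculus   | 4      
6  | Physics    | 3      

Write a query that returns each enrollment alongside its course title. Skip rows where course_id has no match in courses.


INNER JOIN keeps only enrollments rows whose course_id matches an id in courses. Walk through each enrollment:
  - enrollment 1 (Yara): course_id=5 -> matches Calculus
  - enrollment 2 (Olivia): course_id=1 -> matches Algorithms
  - enrollment 3 (Pete): course_id=2 -> matches Chemistry
  - enrollment 4 (Eve): course_id=NULL, no match -> dropped
So 1 of 4 rows is dropped.

SQL:
SELECT a.student, b.title AS course
FROM enrollments a
INNER JOIN courses b ON a.course_id = b.id

Result:
student | course    
--------+-----------
Yara    | Calculus  
Olivia  | Algorithms
Pete    | Chemistry 


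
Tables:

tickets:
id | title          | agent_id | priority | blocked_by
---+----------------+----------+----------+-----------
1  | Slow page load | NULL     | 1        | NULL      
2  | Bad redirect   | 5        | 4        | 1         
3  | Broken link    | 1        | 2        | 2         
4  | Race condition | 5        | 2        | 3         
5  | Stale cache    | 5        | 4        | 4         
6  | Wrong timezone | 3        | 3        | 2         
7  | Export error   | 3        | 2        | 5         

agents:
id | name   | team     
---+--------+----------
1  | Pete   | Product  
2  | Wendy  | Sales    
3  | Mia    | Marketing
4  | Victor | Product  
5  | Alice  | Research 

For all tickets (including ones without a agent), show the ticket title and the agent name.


LEFT JOIN keeps every row from tickets (the left table); where agent_id has no match in agents, the agent columns become NULL. Walk through each ticket:
  - ticket 1 (Slow page load): agent_id=NULL, no match -> kept with NULL
  - ticket 2 (Bad redirect): agent_id=5 -> matches Alice
  - ticket 3 (Broken link): agent_id=1 -> matches Pete
  - ticket 4 (Race condition): agent_id=5 -> matches Alice
  - ticket 5 (Stale cache): agent_id=5 -> matches Alice
  - ticket 6 (Wrong timezone): agent_id=3 -> matches Mia
  - ticket 7 (Export error): agent_id=3 -> matches Mia
All 7 rows appear; 1 has NULL agent.

SQL:
SELECT a.title, b.name AS agent
FROM tickets a
LEFT JOIN agents b ON a.agent_id = b.id

Result:
title          | agent
---------------+------
Slow page load | NULL 
Bad redirect   | Alice
Broken link    | Pete 
Race condition | Alice
Stale cache    | Alice
Wrong timezone | Mia  
Export error   | Mia  


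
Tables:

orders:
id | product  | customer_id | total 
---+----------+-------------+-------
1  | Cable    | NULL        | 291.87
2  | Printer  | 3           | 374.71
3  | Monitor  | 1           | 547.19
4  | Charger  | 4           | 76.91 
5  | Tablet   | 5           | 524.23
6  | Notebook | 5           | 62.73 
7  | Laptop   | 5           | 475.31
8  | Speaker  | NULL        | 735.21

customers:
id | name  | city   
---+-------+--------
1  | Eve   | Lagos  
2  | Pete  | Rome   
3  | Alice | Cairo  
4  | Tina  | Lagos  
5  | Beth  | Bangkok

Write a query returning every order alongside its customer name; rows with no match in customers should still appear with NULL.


LEFT JOIN keeps every row from orders (the left table); where customer_id has no match in customers, the customer columns become NULL. Walk through each order:
  - order 1 (Cable): customer_id=NULL, no match -> kept with NULL
  - order 2 (Printer): customer_id=3 -> matches Alice
  - order 3 (Monitor): customer_id=1 -> matches Eve
  - order 4 (Charger): customer_id=4 -> matches Tina
  - order 5 (Tablet): customer_id=5 -> matches Beth
  - order 6 (Notebook): customer_id=5 -> matches Beth
  - order 7 (Laptop): customer_id=5 -> matches Beth
  - order 8 (Speaker): customer_id=NULL, no match -> kept with NULL
All 8 rows appear; 2 have NULL customer.

SQL:
SELECT a.product, b.name AS customer
FROM orders a
LEFT JOIN customers b ON a.customer_id = b.id

Result:
product  | customer
---------+---------
Cable    | NULL    
Printer  | Alice   
Monitor  | Eve     
Charger  | Tina    
Tablet   | Beth    
Notebook | Beth    
Laptop   | Beth    
Speaker  | NULL    


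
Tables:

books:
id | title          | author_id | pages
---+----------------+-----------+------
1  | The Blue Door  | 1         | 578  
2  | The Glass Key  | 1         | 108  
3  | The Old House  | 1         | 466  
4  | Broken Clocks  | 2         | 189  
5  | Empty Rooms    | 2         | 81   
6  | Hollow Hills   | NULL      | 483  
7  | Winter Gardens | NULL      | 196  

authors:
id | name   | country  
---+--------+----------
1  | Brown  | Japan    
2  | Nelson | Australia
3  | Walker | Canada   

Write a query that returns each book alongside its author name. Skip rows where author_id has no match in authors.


INNER JOIN keeps only books rows whose author_id matches an id in authors. Walk through each book:
  - book 1 (The Blue Door): author_id=1 -> matches Brown
  - book 2 (The Glass Key): author_id=1 -> matches Brown
  - book 3 (The Old House): author_id=1 -> matches Brown
  - book 4 (Broken Clocks): author_id=2 -> matches Nelson
  - book 5 (Empty Rooms): author_id=2 -> matches Nelson
  - book 6 (Hollow Hills): author_id=NULL, no match -> dropped
  - book 7 (Winter Gardens): author_id=NULL, no match -> dropped
So 2 of 7 rows are dropped.

SQL:
SELECT a.title, b.name AS author
FROM books a
INNER JOIN authors b ON a.author_id = b.id

Result:
title         | author
--------------+-------
The Blue Door | Brown 
The Glass Key | Brown 
The Old House | Brown 
Broken Clocks | Nelson
Empty Rooms   | Nelson


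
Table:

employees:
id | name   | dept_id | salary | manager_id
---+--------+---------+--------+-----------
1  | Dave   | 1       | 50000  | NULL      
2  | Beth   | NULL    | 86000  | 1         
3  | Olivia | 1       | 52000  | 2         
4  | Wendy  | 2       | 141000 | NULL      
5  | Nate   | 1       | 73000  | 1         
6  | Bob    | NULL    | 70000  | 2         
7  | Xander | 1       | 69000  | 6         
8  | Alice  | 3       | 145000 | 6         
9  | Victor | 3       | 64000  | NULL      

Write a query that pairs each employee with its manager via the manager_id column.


This is a self-join: employees is joined to a second copy of itself, matching each row's manager_id to another row's id. Use LEFT JOIN so rows with manager_id=NULL are kept.
  - employee 1 (Dave): manager_id=NULL -> NULL
  - employee 2 (Beth): manager_id=1 -> Dave
  - employee 3 (Olivia): manager_id=2 -> Beth
  - employee 4 (Wendy): manager_id=NULL -> NULL
  - employee 5 (Nate): manager_id=1 -> Dave
  - employee 6 (Bob): manager_id=2 -> Beth
  - employee 7 (Xander): manager_id=6 -> Bob
  - employee 8 (Alice): manager_id=6 -> Bob
  - employee 9 (Victor): manager_id=NULL -> NULL

SQL:
SELECT a.name AS item, b.name AS manager
FROM employees a
LEFT JOIN employees b ON a.manager_id = b.id

Result:
item   | manager
-------+--------
Dave   | NULL   
Beth   | Dave   
Olivia | Beth   
Wendy  | NULL   
Nate   | Dave   
Bob    | Beth   
Xander | Bob    
Alice  | Bob    
Victor | NULL   


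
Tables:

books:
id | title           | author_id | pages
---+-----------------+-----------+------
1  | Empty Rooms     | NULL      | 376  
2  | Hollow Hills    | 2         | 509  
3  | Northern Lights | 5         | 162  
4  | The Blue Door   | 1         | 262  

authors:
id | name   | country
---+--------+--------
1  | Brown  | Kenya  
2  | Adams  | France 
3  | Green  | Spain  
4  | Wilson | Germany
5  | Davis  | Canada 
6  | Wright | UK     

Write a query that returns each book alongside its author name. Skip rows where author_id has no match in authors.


INNER JOIN keeps only books rows whose author_id matches an id in authors. Walk through each book:
  - book 1 (Empty Rooms): author_id=NULL, no match -> dropped
  - book 2 (Hollow Hills): author_id=2 -> matches Adams
  - book 3 (Northern Lights): author_id=5 -> matches Davis
  - book 4 (The Blue Door): author_id=1 -> matches Brown
So 1 of 4 rows is dropped.

SQL:
SELECT a.title, b.name AS author
FROM books a
INNER JOIN authors b ON a.author_id = b.id

Result:
title           | author
----------------+-------
Hollow Hills    | Adams 
Northern Lights | Davis 
The Blue Door   | Brown 


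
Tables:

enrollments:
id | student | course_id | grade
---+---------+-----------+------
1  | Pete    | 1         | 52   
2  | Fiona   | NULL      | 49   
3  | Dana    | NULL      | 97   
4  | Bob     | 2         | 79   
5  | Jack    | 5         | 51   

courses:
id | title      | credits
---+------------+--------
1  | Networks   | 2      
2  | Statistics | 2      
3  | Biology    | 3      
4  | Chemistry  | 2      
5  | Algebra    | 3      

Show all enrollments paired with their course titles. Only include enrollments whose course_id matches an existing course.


INNER JOIN keeps only enrollments rows whose course_id matches an id in courses. Walk through each enrollment:
  - enrollment 1 (Pete): course_id=1 -> matches Networks
  - enrollment 2 (Fiona): course_id=NULL, no match -> dropped
  - enrollment 3 (Dana): course_id=NULL, no match -> dropped
  - enrollment 4 (Bob): course_id=2 -> matches Statistics
  - enrollment 5 (Jack): course_id=5 -> matches Algebra
So 2 of 5 rows are dropped.

SQL:
SELECT a.student, b.title AS course
FROM enrollments a
INNER JOIN courses b ON a.course_id = b.id

Result:
student | course    
--------+-----------
Pete    | Networks  
Bob     | Statistics
Jack    | Algebra   


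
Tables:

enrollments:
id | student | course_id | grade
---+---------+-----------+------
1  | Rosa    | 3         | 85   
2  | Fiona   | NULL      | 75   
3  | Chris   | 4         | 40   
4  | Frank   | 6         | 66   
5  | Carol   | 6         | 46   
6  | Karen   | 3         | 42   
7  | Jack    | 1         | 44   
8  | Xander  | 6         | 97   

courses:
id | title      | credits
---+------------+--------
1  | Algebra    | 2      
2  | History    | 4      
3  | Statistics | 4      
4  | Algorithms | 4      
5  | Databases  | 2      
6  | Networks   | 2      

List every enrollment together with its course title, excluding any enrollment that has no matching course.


INNER JOIN keeps only enrollments rows whose course_id matches an id in courses. Walk through each enrollment:
  - enrollment 1 (Rosa): course_id=3 -> matches Statistics
  - enrollment 2 (Fiona): course_id=NULL, no match -> dropped
  - enrollment 3 (Chris): course_id=4 -> matches Algorithms
  - enrollment 4 (Frank): course_id=6 -> matches Networks
  - enrollment 5 (Carol): course_id=6 -> matches Networks
  - enrollment 6 (Karen): course_id=3 -> matches Statistics
  - enrollment 7 (Jack): course_id=1 -> matches Algebra
  - enrollment 8 (Xander): course_id=6 -> matches Networks
So 1 of 8 rows is dropped.

SQL:
SELECT a.student, b.title AS course
FROM enrollments a
INNER JOIN courses b ON a.course_id = b.id

Result:
student | course    
--------+-----------
Rosa    | Statistics
Chris   | Algorithms
Frank   | Networks  
Carol   | Networks  
Karen   | Statistics
Jack    | Algebra   
Xander  | Networks  


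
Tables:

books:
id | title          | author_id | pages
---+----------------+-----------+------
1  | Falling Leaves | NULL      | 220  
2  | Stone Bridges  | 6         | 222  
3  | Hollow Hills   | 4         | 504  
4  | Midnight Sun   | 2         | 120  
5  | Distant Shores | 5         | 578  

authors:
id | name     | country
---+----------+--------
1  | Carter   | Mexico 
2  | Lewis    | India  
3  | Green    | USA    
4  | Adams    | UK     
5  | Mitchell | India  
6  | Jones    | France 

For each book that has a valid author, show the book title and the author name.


INNER JOIN keeps only books rows whose author_id matches an id in authors. Walk through each book:
  - book 1 (Falling Leaves): author_id=NULL, no match -> dropped
  - book 2 (Stone Bridges): author_id=6 -> matches Jones
  - book 3 (Hollow Hills): author_id=4 -> matches Adams
  - book 4 (Midnight Sun): author_id=2 -> matches Lewis
  - book 5 (Distant Shores): author_id=5 -> matches Mitchell
So 1 of 5 rows is dropped.

SQL:
SELECT a.title, b.name AS author
FROM books a
INNER JOIN authors b ON a.author_id = b.id

Result:
title          | author  
---------------+---------
Stone Bridges  | Jones   
Hollow Hills   | Adams   
Midnight Sun   | Lewis   
Distant Shores | Mitchell


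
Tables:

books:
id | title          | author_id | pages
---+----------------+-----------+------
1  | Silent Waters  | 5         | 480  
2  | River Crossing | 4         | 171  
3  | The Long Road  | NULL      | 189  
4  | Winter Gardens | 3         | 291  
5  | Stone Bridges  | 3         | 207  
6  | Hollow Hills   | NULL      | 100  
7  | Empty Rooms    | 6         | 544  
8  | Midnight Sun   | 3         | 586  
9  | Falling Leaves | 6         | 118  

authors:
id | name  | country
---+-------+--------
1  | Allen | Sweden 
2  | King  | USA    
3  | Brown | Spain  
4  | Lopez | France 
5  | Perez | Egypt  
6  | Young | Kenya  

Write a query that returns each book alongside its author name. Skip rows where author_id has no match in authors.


INNER JOIN keeps only books rows whose author_id matches an id in authors. Walk through each book:
  - book 1 (Silent Waters): author_id=5 -> matches Perez
  - book 2 (River Crossing): author_id=4 -> matches Lopez
  - book 3 (The Long Road): author_id=NULL, no match -> dropped
  - book 4 (Winter Gardens): author_id=3 -> matches Brown
  - book 5 (Stone Bridges): author_id=3 -> matches Brown
  - book 6 (Hollow Hills): author_id=NULL, no match -> dropped
  - book 7 (Empty Rooms): author_id=6 -> matches Young
  - book 8 (Midnight Sun): author_id=3 -> matches Brown
  - book 9 (Falling Leaves): author_id=6 -> matches Young
So 2 of 9 rows are dropped.

SQL:
SELECT a.title, b.name AS author
FROM books a
INNER JOIN authors b ON a.author_id = b.id

Result:
title          | author
---------------+-------
Silent Waters  | Perez 
River Crossing | Lopez 
Winter Gardens | Brown 
Stone Bridges  | Brown 
Empty Rooms    | Young 
Midnight Sun   | Brown 
Falling Leaves | Young 


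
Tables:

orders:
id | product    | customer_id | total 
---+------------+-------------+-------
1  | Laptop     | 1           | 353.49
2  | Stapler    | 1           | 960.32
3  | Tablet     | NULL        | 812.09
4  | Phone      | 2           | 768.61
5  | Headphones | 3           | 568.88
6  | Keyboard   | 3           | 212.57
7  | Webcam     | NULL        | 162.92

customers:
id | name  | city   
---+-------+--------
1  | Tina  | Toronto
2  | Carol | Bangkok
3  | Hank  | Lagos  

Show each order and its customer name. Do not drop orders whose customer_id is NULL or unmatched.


LEFT JOIN keeps every row from orders (the left table); where customer_id has no match in customers, the customer columns become NULL. Walk through each order:
  - order 1 (Laptop): customer_id=1 -> matches Tina
  - order 2 (Stapler): customer_id=1 -> matches Tina
  - order 3 (Tablet): customer_id=NULL, no match -> kept with NULL
  - order 4 (Phone): customer_id=2 -> matches Carol
  - order 5 (Headphones): customer_id=3 -> matches Hank
  - order 6 (Keyboard): customer_id=3 -> matches Hank
  - order 7 (Webcam): customer_id=NULL, no match -> kept with NULL
All 7 rows appear; 2 have NULL customer.

SQL:
SELECT a.product, b.name AS customer
FROM orders a
LEFT JOIN customers b ON a.customer_id = b.id

Result:
product    | customer
-----------+---------
Laptop     | Tina    
Stapler    | Tina    
Tablet     | NULL    
Phone      | Carol   
Headphones | Hank    
Keyboard   | Hank    
Webcam     | NULL    
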